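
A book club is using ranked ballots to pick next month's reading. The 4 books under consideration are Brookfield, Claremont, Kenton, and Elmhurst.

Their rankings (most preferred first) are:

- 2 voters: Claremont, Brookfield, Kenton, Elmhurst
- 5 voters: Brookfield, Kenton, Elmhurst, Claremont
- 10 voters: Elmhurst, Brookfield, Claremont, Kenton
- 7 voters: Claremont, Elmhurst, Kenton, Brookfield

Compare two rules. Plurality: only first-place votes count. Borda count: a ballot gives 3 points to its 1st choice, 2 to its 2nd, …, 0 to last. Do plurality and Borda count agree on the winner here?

Plurality first-place counts: Brookfield 5, Claremont 9, Kenton 0, Elmhurst 10 → Elmhurst.
Borda totals: Brookfield 39, Claremont 37, Kenton 19, Elmhurst 49 → Elmhurst.
The two rules agree on Elmhurst.

Yes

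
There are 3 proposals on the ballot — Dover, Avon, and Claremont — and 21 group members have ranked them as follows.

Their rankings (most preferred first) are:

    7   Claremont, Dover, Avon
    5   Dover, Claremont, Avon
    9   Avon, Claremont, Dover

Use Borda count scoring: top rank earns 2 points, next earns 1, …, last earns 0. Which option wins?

Borda scores:
  Dover: 7·1 + 5·2 + 9·0 = 17
  Avon: 7·0 + 5·0 + 9·2 = 18
  Claremont: 7·2 + 5·1 + 9·1 = 28
Claremont has the highest total.

Claremont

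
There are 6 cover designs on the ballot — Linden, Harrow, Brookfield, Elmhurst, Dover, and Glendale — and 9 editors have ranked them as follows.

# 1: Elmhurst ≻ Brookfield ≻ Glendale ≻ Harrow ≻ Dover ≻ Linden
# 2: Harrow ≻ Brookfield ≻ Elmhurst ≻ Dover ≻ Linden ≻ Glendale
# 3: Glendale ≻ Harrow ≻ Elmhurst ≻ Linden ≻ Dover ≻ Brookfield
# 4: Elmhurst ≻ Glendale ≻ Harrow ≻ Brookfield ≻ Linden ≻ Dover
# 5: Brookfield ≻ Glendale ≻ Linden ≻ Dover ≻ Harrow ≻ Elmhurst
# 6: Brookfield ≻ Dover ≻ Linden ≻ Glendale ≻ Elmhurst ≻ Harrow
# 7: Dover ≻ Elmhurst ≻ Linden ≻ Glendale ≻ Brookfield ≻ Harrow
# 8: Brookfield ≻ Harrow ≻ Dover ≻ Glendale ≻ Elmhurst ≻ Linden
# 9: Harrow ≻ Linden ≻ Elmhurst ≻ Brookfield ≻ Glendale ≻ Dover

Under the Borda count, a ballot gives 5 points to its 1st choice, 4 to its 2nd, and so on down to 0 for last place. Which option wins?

Brookfield

Borda scores:
  Linden: 0 + 1 + 2 + 1 + 3 + 3 + 3 + 0 + 4 = 17
  Harrow: 2 + 5 + 4 + 3 + 1 + 0 + 0 + 4 + 5 = 24
  Brookfield: 4 + 4 + 0 + 2 + 5 + 5 + 1 + 5 + 2 = 28
  Elmhurst: 5 + 3 + 3 + 5 + 0 + 1 + 4 + 1 + 3 = 25
  Dover: 1 + 2 + 1 + 0 + 2 + 4 + 5 + 3 + 0 = 18
  Glendale: 3 + 0 + 5 + 4 + 4 + 2 + 2 + 2 + 1 = 23
Brookfield has the highest total.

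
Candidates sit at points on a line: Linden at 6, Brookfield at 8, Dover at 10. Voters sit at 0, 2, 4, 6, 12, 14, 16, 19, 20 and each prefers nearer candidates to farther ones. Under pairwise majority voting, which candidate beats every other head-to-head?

Dover

With single-peaked preferences on a line, the Condorcet winner is the candidate closest to the median voter.
The median voter (position 12) is closest to Dover at 10.
Check: Dover vs Linden — voters closer to Dover: 5 of 9.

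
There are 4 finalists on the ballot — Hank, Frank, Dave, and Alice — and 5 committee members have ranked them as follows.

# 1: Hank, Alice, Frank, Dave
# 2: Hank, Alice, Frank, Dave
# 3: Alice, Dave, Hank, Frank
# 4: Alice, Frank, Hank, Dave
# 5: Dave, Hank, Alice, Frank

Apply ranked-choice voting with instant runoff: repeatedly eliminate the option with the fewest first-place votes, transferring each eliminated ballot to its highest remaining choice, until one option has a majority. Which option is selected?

Hank

Round 1: Hank 2, Alice 2, Dave 1, Frank 0. Frank has the fewest and is eliminated.
Round 2: Hank 2, Alice 2, Dave 1. Dave has the fewest and is eliminated.
Round 3: Hank 3, Alice 2. Hank has a majority.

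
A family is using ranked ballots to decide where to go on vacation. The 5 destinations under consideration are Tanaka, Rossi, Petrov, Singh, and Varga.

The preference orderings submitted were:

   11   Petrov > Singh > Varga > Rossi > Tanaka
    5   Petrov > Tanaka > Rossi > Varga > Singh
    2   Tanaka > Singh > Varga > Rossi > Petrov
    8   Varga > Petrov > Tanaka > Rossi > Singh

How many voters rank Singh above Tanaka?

Ballots ranking Singh above Tanaka: 11.
Ballots ranking Tanaka above Singh: 5+2+8 = 15.
So 11 of 26 voters prefer Singh to Tanaka.

11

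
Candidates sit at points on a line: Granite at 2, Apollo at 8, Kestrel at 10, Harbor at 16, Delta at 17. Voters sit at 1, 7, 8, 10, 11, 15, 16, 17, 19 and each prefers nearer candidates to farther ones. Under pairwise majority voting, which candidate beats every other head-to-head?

Kestrel

With single-peaked preferences on a line, the Condorcet winner is the candidate closest to the median voter.
The median voter (position 11) is closest to Kestrel at 10.
Check: Kestrel vs Granite — voters closer to Kestrel: 8 of 9.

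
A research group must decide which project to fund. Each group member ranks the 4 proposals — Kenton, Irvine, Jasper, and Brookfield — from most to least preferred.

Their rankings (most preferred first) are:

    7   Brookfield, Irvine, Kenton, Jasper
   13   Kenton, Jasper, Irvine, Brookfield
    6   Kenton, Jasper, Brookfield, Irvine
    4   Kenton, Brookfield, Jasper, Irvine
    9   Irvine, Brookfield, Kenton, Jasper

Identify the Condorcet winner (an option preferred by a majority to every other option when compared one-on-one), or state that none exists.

Kenton

Head-to-head results (39 voters total):
Kenton vs Irvine: Kenton wins 23–16.
Kenton vs Jasper: Kenton wins 39–0.
Kenton vs Brookfield: Kenton wins 23–16.
Irvine vs Jasper: Jasper wins 23–16.
Irvine vs Brookfield: Irvine wins 22–17.
Jasper vs Brookfield: Brookfield wins 20–19.
Kenton beats each rival — Irvine (23–16), Jasper (39–0), Brookfield (23–16) — so Kenton is the Condorcet winner.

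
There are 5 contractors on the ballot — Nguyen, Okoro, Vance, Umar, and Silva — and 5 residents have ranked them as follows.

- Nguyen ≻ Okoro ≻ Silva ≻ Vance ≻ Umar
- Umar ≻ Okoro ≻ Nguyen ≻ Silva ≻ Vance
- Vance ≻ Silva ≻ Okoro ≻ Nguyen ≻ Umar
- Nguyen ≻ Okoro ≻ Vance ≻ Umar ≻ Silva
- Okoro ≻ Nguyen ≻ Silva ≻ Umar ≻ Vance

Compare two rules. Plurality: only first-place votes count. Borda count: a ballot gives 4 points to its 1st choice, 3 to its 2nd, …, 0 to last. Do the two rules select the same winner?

Plurality first-place counts: Nguyen 2, Okoro 1, Vance 1, Umar 1, Silva 0 → Nguyen.
Borda totals: Nguyen 14, Okoro 15, Vance 7, Umar 6, Silva 8 → Okoro.
The two rules disagree: plurality picks Nguyen, Borda picks Okoro.

No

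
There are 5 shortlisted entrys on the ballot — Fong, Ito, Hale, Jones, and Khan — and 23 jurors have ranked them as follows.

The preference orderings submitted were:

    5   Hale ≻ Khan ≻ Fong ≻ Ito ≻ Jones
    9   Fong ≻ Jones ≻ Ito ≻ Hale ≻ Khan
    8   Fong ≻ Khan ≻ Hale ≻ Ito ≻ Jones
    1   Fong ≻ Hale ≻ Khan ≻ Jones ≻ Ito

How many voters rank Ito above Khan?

Ballots ranking Ito above Khan: 9.
Ballots ranking Khan above Ito: 5+8+1 = 14.
So 9 of 23 voters prefer Ito to Khan.

9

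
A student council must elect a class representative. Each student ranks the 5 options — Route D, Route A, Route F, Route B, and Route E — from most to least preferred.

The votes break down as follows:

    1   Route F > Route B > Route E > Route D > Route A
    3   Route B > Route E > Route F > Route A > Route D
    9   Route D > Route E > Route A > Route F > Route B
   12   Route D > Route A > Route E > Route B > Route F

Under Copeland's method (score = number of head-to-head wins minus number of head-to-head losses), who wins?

Pairwise results:
  Route D vs Route A: Route D wins 22–3.
  Route D vs Route F: Route D wins 21–4.
  Route D vs Route B: Route D wins 21–4.
  Route D vs Route E: Route D wins 21–4.
  Route A vs Route F: Route A wins 21–4.
  Route A vs Route B: Route A wins 21–4.
  Route A vs Route E: Route E wins 13–12.
  Route F vs Route B: Route B wins 15–10.
  Route F vs Route E: Route E wins 24–1.
  Route B vs Route E: Route E wins 21–4.
Copeland scores (wins − losses):
  Route D: 4 − 0 = 4
  Route A: 2 − 2 = 0
  Route F: 0 − 4 = -4
  Route B: 1 − 3 = -2
  Route E: 3 − 1 = 2
Route D has the best Copeland score.

Route D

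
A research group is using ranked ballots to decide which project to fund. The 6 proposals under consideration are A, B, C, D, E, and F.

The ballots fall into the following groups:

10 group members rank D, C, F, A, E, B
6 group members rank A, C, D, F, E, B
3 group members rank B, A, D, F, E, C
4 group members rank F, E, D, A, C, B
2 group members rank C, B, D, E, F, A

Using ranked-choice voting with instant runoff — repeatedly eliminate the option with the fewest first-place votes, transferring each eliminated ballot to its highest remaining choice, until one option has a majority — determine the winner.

Round 1: D 10, A 6, F 4, B 3, C 2, E 0. E has the fewest and is eliminated.
Round 2: D 10, A 6, F 4, B 3, C 2. C has the fewest and is eliminated.
Round 3: D 10, A 6, B 5, F 4. F has the fewest and is eliminated.
Round 4: D 14, A 6, B 5. D has a majority.

D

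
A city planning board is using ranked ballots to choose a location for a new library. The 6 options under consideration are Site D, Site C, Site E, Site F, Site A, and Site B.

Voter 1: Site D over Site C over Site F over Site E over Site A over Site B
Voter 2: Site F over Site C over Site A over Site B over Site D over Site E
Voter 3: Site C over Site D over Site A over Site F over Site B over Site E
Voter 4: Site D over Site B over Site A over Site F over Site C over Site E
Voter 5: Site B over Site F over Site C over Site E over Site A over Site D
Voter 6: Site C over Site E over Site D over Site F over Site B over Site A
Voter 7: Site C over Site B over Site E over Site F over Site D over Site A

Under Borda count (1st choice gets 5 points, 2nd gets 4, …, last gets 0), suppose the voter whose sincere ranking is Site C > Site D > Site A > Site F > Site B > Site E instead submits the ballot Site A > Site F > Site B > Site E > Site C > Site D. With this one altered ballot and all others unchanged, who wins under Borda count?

Borda totals with the altered ballot: Site D 15, Site C 23, Site E 13, Site F 22, Site A 13, Site B 19.
The winner is unchanged: still Site C.

Site C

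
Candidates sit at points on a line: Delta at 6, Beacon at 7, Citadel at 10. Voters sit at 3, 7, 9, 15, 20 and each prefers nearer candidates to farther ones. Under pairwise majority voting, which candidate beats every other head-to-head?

With single-peaked preferences on a line, the Condorcet winner is the candidate closest to the median voter.
The median voter (position 9) is closest to Citadel at 10.
Check: Citadel vs Delta — voters closer to Citadel: 3 of 5.

Citadel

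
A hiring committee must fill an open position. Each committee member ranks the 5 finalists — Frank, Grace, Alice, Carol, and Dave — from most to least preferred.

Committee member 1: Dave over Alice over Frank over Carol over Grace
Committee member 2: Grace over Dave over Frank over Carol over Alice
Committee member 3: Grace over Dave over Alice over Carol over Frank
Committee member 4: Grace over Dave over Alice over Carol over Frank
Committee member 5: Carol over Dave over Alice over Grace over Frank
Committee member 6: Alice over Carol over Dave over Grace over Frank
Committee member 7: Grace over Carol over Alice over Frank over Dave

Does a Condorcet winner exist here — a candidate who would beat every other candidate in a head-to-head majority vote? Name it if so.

Head-to-head results (7 voters total):
Frank vs Grace: Grace wins 6–1.
Frank vs Alice: Alice wins 6–1.
Frank vs Carol: Carol wins 5–2.
Frank vs Dave: Dave wins 6–1.
Grace vs Alice: Grace wins 4–3.
Grace vs Carol: Grace wins 4–3.
Grace vs Dave: Grace wins 4–3.
Alice vs Carol: Alice wins 4–3.
Alice vs Dave: Dave wins 5–2.
Carol vs Dave: Dave wins 4–3.
Grace beats each rival — Frank (6–1), Alice (4–3), Carol (4–3), Dave (4–3) — so Grace is the Condorcet winner.

Grace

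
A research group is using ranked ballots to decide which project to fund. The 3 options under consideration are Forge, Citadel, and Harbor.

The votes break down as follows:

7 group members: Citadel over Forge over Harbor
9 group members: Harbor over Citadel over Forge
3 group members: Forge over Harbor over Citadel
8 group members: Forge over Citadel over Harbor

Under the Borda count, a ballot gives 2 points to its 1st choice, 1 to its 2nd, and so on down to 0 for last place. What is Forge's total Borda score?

29

Borda scores:
  Forge: 7·1 + 9·0 + 3·2 + 8·2 = 29
  Citadel: 7·2 + 9·1 + 3·0 + 8·1 = 31
  Harbor: 7·0 + 9·2 + 3·1 + 8·0 = 21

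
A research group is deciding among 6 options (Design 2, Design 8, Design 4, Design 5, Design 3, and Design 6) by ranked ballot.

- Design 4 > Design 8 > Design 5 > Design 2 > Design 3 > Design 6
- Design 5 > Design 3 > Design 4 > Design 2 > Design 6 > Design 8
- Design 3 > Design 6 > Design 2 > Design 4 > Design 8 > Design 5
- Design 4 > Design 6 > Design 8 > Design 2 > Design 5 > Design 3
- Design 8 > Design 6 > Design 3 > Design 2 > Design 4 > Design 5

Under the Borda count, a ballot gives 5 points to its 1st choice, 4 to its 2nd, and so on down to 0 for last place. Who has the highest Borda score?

Design 4

Borda scores:
  Design 2: 2 + 2 + 3 + 2 + 2 = 11
  Design 8: 4 + 0 + 1 + 3 + 5 = 13
  Design 4: 5 + 3 + 2 + 5 + 1 = 16
  Design 5: 3 + 5 + 0 + 1 + 0 = 9
  Design 3: 1 + 4 + 5 + 0 + 3 = 13
  Design 6: 0 + 1 + 4 + 4 + 4 = 13
Design 4 has the highest total.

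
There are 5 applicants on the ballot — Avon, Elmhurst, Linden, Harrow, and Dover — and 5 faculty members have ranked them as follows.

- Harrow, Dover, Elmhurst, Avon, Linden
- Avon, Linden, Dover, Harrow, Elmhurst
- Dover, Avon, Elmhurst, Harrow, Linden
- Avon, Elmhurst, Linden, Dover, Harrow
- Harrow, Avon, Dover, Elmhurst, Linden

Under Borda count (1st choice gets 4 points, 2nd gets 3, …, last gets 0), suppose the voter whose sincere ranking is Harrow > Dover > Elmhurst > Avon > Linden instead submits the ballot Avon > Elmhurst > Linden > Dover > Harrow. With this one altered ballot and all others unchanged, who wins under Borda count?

Avon

Borda totals with the altered ballot: Avon 18, Elmhurst 9, Linden 7, Harrow 6, Dover 10.
The winner is unchanged: still Avon.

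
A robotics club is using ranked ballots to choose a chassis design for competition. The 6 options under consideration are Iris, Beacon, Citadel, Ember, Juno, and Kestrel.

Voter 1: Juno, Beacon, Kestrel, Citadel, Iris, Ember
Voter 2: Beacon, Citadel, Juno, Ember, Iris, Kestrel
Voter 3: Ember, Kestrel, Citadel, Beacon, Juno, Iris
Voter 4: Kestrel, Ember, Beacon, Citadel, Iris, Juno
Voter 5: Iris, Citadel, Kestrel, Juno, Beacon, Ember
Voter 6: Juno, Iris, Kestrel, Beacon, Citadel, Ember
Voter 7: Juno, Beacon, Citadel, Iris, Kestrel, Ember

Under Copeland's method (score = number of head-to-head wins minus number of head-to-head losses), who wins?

Juno

Pairwise results:
  Iris vs Beacon: Beacon wins 5–2.
  Iris vs Citadel: Citadel wins 5–2.
  Iris vs Ember: Iris wins 4–3.
  Iris vs Juno: Juno wins 5–2.
  Iris vs Kestrel: Iris wins 4–3.
  Beacon vs Citadel: Beacon wins 5–2.
  Beacon vs Ember: Beacon wins 5–2.
  Beacon vs Juno: Juno wins 4–3.
  Beacon vs Kestrel: Kestrel wins 4–3.
  Citadel vs Ember: Citadel wins 5–2.
  Citadel vs Juno: Citadel wins 4–3.
  Citadel vs Kestrel: Kestrel wins 4–3.
  Ember vs Juno: Juno wins 5–2.
  Ember vs Kestrel: Kestrel wins 5–2.
  Juno vs Kestrel: Juno wins 4–3.
Copeland scores (wins − losses):
  Iris: 2 − 3 = -1
  Beacon: 3 − 2 = 1
  Citadel: 3 − 2 = 1
  Ember: 0 − 5 = -5
  Juno: 4 − 1 = 3
  Kestrel: 3 − 2 = 1
Juno has the best Copeland score.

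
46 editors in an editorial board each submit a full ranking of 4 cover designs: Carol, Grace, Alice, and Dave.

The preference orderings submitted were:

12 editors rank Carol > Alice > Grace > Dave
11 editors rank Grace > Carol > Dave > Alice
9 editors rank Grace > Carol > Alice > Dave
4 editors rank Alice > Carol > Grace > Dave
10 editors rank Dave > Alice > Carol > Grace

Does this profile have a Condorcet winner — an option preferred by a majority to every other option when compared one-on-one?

Yes

Head-to-head results (46 voters total):
Carol vs Grace: Carol wins 26–20.
Carol vs Alice: Carol wins 32–14.
Carol vs Dave: Carol wins 36–10.
Grace vs Alice: Alice wins 26–20.
Grace vs Dave: Grace wins 36–10.
Alice vs Dave: Alice wins 25–21.
Carol beats each rival — Grace (26–20), Alice (32–14), Dave (36–10) — so Carol is the Condorcet winner.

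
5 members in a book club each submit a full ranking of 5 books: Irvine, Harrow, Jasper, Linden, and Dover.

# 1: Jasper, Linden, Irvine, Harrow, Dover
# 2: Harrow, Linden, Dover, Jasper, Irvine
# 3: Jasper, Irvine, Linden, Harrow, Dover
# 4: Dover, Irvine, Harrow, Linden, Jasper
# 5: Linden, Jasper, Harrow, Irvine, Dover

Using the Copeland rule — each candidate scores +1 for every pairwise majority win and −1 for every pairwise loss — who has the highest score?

Pairwise results:
  Irvine vs Harrow: Irvine wins 3–2.
  Irvine vs Jasper: Jasper wins 4–1.
  Irvine vs Linden: Linden wins 3–2.
  Irvine vs Dover: Irvine wins 3–2.
  Harrow vs Jasper: Jasper wins 3–2.
  Harrow vs Linden: Linden wins 3–2.
  Harrow vs Dover: Harrow wins 4–1.
  Jasper vs Linden: Linden wins 3–2.
  Jasper vs Dover: Jasper wins 3–2.
  Linden vs Dover: Linden wins 4–1.
Copeland scores (wins − losses):
  Irvine: 2 − 2 = 0
  Harrow: 1 − 3 = -2
  Jasper: 3 − 1 = 2
  Linden: 4 − 0 = 4
  Dover: 0 − 4 = -4
Linden has the best Copeland score.

Linden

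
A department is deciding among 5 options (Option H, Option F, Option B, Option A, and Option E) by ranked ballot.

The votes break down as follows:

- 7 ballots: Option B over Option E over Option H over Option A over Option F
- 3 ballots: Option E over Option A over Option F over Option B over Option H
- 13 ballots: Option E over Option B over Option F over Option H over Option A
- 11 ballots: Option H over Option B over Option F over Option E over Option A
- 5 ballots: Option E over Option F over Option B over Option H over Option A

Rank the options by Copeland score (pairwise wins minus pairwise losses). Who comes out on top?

Pairwise results:
  Option H vs Option F: Option F wins 21–18.
  Option H vs Option B: Option B wins 28–11.
  Option H vs Option A: Option H wins 36–3.
  Option H vs Option E: Option E wins 28–11.
  Option F vs Option B: Option B wins 31–8.
  Option F vs Option A: Option F wins 29–10.
  Option F vs Option E: Option E wins 28–11.
  Option B vs Option A: Option B wins 36–3.
  Option B vs Option E: Option E wins 21–18.
  Option A vs Option E: Option E wins 39–0.
Copeland scores (wins − losses):
  Option H: 1 − 3 = -2
  Option F: 2 − 2 = 0
  Option B: 3 − 1 = 2
  Option A: 0 − 4 = -4
  Option E: 4 − 0 = 4
Option E has the best Copeland score.

Option E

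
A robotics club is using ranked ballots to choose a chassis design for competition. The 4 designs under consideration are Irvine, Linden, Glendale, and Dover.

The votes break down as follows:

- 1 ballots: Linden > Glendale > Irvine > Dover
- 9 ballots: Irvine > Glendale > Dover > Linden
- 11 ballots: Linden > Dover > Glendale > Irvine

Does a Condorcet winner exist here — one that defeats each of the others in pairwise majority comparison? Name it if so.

Head-to-head results (21 voters total):
Irvine vs Linden: Linden wins 12–9.
Irvine vs Glendale: Glendale wins 12–9.
Irvine vs Dover: Dover wins 11–10.
Linden vs Glendale: Linden wins 12–9.
Linden vs Dover: Linden wins 12–9.
Glendale vs Dover: Dover wins 11–10.
Linden beats each rival — Irvine (12–9), Glendale (12–9), Dover (12–9) — so Linden is the Condorcet winner.

Linden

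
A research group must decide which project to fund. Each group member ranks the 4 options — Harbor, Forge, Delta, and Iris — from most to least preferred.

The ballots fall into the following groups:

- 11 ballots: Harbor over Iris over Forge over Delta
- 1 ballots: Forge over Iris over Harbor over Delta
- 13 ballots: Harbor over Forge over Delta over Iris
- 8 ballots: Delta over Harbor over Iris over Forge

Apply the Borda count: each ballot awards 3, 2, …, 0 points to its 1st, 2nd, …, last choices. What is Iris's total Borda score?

32

Borda scores:
  Harbor: 11·3 + 1 + 13·3 + 8·2 = 89
  Forge: 11·1 + 3 + 13·2 + 8·0 = 40
  Delta: 11·0 + 0 + 13·1 + 8·3 = 37
  Iris: 11·2 + 2 + 13·0 + 8·1 = 32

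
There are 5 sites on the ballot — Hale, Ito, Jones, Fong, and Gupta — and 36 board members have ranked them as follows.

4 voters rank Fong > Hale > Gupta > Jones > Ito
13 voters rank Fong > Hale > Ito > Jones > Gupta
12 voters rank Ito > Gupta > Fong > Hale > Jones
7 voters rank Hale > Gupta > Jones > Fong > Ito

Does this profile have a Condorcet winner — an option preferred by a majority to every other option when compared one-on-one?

No

Head-to-head results (36 voters total):
Hale vs Ito: Hale wins 24–12.
Hale vs Jones: Hale wins 36–0.
Hale vs Fong: Fong wins 29–7.
Hale vs Gupta: Hale wins 24–12.
Ito vs Jones: Ito wins 25–11.
Ito vs Fong: Fong wins 24–12.
Ito vs Gupta: Ito wins 25–11.
Jones vs Fong: Fong wins 29–7.
Jones vs Gupta: Gupta wins 23–13.
Fong vs Gupta: Gupta wins 19–17.
No candidate beats all others: Hale beats Gupta beats Fong beats Hale, a majority cycle.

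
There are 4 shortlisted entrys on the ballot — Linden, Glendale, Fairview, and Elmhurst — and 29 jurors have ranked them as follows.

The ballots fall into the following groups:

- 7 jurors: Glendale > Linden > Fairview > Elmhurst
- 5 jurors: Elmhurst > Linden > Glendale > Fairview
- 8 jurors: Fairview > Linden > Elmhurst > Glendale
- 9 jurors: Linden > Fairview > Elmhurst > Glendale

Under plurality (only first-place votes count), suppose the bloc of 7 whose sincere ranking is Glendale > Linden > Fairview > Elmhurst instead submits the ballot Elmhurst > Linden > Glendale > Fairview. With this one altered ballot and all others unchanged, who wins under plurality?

Elmhurst

First-place totals with the altered ballot: Linden 9, Glendale 0, Fairview 8, Elmhurst 12.
The switch changes the winner from Linden to Elmhurst.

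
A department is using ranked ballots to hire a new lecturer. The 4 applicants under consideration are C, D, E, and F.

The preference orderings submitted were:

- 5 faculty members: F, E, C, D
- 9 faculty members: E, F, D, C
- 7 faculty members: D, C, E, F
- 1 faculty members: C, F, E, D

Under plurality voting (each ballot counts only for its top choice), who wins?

First-place vote totals:
  C: 1
  D: 7
  E: 9
  F: 5
E has the most first-place votes.

E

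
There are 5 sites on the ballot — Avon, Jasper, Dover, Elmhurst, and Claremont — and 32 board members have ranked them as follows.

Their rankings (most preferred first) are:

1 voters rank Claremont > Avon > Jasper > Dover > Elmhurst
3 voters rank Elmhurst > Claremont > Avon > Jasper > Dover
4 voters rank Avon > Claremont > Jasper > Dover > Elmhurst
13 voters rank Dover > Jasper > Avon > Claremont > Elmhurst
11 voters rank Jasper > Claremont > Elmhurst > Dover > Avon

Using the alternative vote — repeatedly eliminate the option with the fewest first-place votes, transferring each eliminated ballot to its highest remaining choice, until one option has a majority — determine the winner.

Jasper

Round 1: Dover 13, Jasper 11, Avon 4, Elmhurst 3, Claremont 1. Claremont has the fewest and is eliminated.
Round 2: Dover 13, Jasper 11, Avon 5, Elmhurst 3. Elmhurst has the fewest and is eliminated.
Round 3: Dover 13, Jasper 11, Avon 8. Avon has the fewest and is eliminated.
Round 4: Jasper 19, Dover 13. Jasper has a majority.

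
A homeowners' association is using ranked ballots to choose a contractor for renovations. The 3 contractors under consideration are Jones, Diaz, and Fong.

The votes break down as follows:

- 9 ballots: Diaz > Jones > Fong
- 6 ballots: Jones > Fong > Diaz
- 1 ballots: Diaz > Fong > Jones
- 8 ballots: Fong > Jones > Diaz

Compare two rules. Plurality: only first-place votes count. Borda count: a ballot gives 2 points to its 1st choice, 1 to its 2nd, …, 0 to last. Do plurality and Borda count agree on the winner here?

No

Plurality first-place counts: Jones 6, Diaz 10, Fong 8 → Diaz.
Borda totals: Jones 29, Diaz 20, Fong 23 → Jones.
The two rules disagree: plurality picks Diaz, Borda picks Jones.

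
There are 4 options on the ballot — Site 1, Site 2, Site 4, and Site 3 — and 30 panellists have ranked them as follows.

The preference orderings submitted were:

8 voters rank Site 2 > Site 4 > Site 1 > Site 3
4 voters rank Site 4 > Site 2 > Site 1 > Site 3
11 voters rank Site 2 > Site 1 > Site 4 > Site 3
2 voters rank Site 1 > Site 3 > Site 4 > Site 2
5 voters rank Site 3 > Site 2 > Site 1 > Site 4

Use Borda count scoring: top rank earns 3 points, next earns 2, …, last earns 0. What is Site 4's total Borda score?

Borda scores:
  Site 1: 8·1 + 4·1 + 11·2 + 2·3 + 5·1 = 45
  Site 2: 8·3 + 4·2 + 11·3 + 2·0 + 5·2 = 75
  Site 4: 8·2 + 4·3 + 11·1 + 2·1 + 5·0 = 41
  Site 3: 8·0 + 4·0 + 11·0 + 2·2 + 5·3 = 19

41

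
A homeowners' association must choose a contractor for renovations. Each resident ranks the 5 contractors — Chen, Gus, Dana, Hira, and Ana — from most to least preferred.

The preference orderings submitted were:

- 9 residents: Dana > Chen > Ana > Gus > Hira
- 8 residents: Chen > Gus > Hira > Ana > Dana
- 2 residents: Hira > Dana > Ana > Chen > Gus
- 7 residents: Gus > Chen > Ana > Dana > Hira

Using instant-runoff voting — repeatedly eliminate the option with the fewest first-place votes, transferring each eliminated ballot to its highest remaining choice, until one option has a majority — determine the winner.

Round 1: Dana 9, Chen 8, Gus 7, Hira 2, Ana 0. Ana has the fewest and is eliminated.
Round 2: Dana 9, Chen 8, Gus 7, Hira 2. Hira has the fewest and is eliminated.
Round 3: Dana 11, Chen 8, Gus 7. Gus has the fewest and is eliminated.
Round 4: Chen 15, Dana 11. Chen has a majority.

Chen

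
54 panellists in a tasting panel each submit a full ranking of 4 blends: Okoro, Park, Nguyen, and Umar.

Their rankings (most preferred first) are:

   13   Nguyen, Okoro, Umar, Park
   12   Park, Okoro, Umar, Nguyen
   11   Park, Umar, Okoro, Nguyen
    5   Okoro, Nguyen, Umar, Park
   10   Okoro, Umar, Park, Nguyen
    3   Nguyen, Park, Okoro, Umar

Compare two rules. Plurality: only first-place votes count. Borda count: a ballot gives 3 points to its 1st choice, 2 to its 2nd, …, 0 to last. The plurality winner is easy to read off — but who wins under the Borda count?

Okoro

Plurality first-place counts: Okoro 15, Park 23, Nguyen 16, Umar 0 → Park.
Borda totals: Okoro 109, Park 85, Nguyen 58, Umar 72 → Okoro.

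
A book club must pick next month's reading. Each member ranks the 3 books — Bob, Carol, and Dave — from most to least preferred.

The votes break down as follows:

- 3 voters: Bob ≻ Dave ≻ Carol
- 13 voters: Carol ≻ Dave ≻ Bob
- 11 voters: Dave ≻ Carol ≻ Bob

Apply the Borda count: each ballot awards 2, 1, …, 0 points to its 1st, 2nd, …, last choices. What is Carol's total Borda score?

37

Borda scores:
  Bob: 3·2 + 13·0 + 11·0 = 6
  Carol: 3·0 + 13·2 + 11·1 = 37
  Dave: 3·1 + 13·1 + 11·2 = 38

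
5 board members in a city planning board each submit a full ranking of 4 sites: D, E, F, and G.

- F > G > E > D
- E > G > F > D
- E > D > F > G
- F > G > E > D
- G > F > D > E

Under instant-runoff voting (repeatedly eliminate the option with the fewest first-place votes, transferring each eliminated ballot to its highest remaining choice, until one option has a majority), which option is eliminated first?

Round 1: E 2, F 2, G 1, D 0. D has the fewest and is eliminated.
Round 2: E 2, F 2, G 1. G has the fewest and is eliminated.
Round 3: F 3, E 2. F has a majority.

D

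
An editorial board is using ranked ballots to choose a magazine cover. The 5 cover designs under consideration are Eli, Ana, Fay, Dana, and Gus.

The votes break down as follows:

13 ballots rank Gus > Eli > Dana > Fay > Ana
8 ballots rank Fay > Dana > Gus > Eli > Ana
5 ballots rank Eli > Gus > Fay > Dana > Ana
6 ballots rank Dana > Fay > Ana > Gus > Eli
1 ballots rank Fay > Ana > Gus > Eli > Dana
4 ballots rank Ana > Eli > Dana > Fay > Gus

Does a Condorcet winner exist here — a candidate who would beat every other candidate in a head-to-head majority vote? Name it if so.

Head-to-head results (37 voters total):
Eli vs Ana: Eli wins 26–11.
Eli vs Fay: Eli wins 22–15.
Eli vs Dana: Eli wins 23–14.
Eli vs Gus: Gus wins 28–9.
Ana vs Fay: Fay wins 33–4.
Ana vs Dana: Dana wins 32–5.
Ana vs Gus: Gus wins 26–11.
Fay vs Dana: Dana wins 23–14.
Fay vs Gus: Fay wins 19–18.
Dana vs Gus: Gus wins 19–18.
No candidate beats all others: Eli beats Fay beats Gus beats Eli, a majority cycle.

No Condorcet winner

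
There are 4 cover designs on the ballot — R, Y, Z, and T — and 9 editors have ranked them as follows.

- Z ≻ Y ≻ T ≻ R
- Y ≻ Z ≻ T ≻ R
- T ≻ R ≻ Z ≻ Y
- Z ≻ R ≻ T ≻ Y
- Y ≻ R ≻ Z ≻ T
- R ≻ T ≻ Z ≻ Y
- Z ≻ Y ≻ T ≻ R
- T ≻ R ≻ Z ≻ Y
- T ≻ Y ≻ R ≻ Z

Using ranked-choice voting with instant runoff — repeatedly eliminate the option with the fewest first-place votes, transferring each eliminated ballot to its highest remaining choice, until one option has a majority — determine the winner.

Z

Round 1: Z 3, T 3, Y 2, R 1. R has the fewest and is eliminated.
Round 2: T 4, Z 3, Y 2. Y has the fewest and is eliminated.
Round 3: Z 5, T 4. Z has a majority.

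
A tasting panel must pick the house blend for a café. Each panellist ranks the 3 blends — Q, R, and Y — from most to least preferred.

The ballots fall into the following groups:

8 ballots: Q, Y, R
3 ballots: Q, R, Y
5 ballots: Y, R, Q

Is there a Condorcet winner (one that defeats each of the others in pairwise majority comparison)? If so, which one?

Q

Head-to-head results (16 voters total):
Q vs R: Q wins 11–5.
Q vs Y: Q wins 11–5.
R vs Y: Y wins 13–3.
Q beats each rival — R (11–5), Y (11–5) — so Q is the Condorcet winner.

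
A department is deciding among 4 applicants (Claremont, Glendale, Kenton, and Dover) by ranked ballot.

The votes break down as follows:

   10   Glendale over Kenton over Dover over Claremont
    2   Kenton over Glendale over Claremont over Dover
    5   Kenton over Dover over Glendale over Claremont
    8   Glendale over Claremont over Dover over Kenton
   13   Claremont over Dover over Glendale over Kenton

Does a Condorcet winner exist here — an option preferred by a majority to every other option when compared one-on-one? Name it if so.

Head-to-head results (38 voters total):
Claremont vs Glendale: Glendale wins 25–13.
Claremont vs Kenton: Claremont wins 21–17.
Claremont vs Dover: Claremont wins 23–15.
Glendale vs Kenton: Glendale wins 31–7.
Glendale vs Dover: Glendale wins 20–18.
Kenton vs Dover: Dover wins 21–17.
Glendale beats each rival — Claremont (25–13), Kenton (31–7), Dover (20–18) — so Glendale is the Condorcet winner.

Glendale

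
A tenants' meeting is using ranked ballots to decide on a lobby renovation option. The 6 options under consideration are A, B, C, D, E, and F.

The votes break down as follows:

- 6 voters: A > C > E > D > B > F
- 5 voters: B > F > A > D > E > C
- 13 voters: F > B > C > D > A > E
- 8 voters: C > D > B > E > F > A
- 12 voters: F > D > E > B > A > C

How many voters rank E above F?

Ballots ranking E above F: 6+8 = 14.
Ballots ranking F above E: 5+13+12 = 30.
So 14 of 44 voters prefer E to F.

14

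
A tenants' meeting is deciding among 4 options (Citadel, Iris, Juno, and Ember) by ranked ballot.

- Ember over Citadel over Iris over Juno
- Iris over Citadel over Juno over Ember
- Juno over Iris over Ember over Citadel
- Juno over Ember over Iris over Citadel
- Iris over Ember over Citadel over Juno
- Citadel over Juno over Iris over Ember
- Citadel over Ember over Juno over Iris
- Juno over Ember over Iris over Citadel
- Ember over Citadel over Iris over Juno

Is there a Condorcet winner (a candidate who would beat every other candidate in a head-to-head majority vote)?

No

Head-to-head results (9 voters total):
Citadel vs Iris: Iris wins 5–4.
Citadel vs Juno: Citadel wins 6–3.
Citadel vs Ember: Ember wins 6–3.
Iris vs Juno: Juno wins 5–4.
Iris vs Ember: Ember wins 5–4.
Juno vs Ember: Juno wins 5–4.
No candidate beats all others: Citadel beats Juno beats Iris beats Citadel, a majority cycle.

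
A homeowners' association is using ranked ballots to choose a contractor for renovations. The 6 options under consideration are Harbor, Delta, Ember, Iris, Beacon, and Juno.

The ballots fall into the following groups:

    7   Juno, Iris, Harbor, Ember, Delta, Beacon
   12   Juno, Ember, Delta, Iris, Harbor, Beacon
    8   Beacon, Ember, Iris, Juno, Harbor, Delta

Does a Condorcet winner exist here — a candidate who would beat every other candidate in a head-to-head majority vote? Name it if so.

Juno

Head-to-head results (27 voters total):
Harbor vs Delta: Harbor wins 15–12.
Harbor vs Ember: Ember wins 20–7.
Harbor vs Iris: Iris wins 27–0.
Harbor vs Beacon: Harbor wins 19–8.
Harbor vs Juno: Juno wins 27–0.
Delta vs Ember: Ember wins 27–0.
Delta vs Iris: Iris wins 15–12.
Delta vs Beacon: Delta wins 19–8.
Delta vs Juno: Juno wins 27–0.
Ember vs Iris: Ember wins 20–7.
Ember vs Beacon: Ember wins 19–8.
Ember vs Juno: Juno wins 19–8.
Iris vs Beacon: Iris wins 19–8.
Iris vs Juno: Juno wins 19–8.
Beacon vs Juno: Juno wins 19–8.
Juno beats each rival — Harbor (27–0), Delta (27–0), Ember (19–8), Iris (19–8), Beacon (19–8) — so Juno is the Condorcet winner.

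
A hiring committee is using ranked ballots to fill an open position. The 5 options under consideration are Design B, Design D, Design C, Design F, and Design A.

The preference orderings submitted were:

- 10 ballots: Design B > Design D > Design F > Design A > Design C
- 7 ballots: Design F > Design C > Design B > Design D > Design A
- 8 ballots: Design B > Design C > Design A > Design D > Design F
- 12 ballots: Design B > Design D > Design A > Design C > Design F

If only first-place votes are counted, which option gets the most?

Design B

First-place vote totals:
  Design B: 30
  Design D: 0
  Design C: 0
  Design F: 7
  Design A: 0
Design B has the most first-place votes.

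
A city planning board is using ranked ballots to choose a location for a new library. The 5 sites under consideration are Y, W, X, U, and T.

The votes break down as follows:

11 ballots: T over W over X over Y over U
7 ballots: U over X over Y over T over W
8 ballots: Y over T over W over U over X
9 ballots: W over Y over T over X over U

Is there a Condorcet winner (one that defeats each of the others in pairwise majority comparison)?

No

Head-to-head results (35 voters total):
Y vs W: W wins 20–15.
Y vs X: X wins 18–17.
Y vs U: Y wins 28–7.
Y vs T: Y wins 24–11.
W vs X: W wins 28–7.
W vs U: W wins 28–7.
W vs T: T wins 26–9.
X vs U: X wins 20–15.
X vs T: T wins 28–7.
U vs T: T wins 28–7.
No candidate beats all others: Y beats T beats W beats Y, a majority cycle.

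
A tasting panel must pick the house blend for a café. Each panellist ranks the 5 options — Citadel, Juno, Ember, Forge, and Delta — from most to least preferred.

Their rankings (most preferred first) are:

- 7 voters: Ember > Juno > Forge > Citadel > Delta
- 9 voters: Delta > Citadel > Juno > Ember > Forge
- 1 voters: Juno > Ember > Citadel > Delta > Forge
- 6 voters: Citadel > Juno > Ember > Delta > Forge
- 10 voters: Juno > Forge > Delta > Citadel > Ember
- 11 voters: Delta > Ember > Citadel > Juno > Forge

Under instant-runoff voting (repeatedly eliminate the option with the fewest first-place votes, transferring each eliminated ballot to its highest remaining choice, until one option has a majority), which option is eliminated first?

Forge

Round 1: Delta 20, Juno 11, Ember 7, Citadel 6, Forge 0. Forge has the fewest and is eliminated.
Round 2: Delta 20, Juno 11, Ember 7, Citadel 6. Citadel has the fewest and is eliminated.
Round 3: Delta 20, Juno 17, Ember 7. Ember has the fewest and is eliminated.
Round 4: Juno 24, Delta 20. Juno has a majority.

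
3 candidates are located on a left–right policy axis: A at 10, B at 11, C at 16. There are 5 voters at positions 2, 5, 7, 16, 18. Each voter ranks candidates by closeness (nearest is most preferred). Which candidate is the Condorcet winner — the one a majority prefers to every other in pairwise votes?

With single-peaked preferences on a line, the Condorcet winner is the candidate closest to the median voter.
The median voter (position 7) is closest to A at 10.
Check: A vs C — voters closer to A: 3 of 5.

A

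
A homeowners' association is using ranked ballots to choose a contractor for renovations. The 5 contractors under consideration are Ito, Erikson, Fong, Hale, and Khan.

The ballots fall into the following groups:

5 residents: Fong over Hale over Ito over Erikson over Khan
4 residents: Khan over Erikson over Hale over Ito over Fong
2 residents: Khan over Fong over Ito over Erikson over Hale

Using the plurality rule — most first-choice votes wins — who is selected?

First-place vote totals:
  Ito: 0
  Erikson: 0
  Fong: 5
  Hale: 0
  Khan: 6
Khan has the most first-place votes.

Khan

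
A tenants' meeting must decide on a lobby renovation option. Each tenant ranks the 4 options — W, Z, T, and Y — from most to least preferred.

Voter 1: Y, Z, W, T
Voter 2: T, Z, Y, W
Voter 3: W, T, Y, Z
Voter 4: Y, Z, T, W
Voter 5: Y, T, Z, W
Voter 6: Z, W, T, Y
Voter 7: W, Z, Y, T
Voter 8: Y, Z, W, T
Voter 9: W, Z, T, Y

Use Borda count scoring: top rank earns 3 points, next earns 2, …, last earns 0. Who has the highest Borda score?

Z

Borda scores:
  W: 1 + 0 + 3 + 0 + 0 + 2 + 3 + 1 + 3 = 13
  Z: 2 + 2 + 0 + 2 + 1 + 3 + 2 + 2 + 2 = 16
  T: 0 + 3 + 2 + 1 + 2 + 1 + 0 + 0 + 1 = 10
  Y: 3 + 1 + 1 + 3 + 3 + 0 + 1 + 3 + 0 = 15
Z has the highest total.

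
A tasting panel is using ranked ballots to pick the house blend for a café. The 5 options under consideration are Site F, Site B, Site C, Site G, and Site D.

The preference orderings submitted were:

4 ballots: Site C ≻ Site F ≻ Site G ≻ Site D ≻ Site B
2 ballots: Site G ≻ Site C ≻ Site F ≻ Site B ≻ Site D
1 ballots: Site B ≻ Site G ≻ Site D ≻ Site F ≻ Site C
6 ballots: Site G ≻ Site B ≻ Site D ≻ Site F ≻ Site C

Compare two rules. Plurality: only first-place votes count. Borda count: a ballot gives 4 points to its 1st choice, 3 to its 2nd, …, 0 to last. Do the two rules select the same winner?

Yes

Plurality first-place counts: Site F 0, Site B 1, Site C 4, Site G 8, Site D 0 → Site G.
Borda totals: Site F 23, Site B 24, Site C 22, Site G 43, Site D 18 → Site G.
The two rules agree on Site G.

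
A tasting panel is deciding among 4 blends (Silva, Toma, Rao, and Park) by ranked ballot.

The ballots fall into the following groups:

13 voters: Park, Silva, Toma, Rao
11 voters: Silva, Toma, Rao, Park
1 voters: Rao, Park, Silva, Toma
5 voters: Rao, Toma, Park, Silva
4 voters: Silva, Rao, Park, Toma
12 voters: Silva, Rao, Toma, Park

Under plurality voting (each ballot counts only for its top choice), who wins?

Silva

First-place vote totals:
  Silva: 27
  Toma: 0
  Rao: 6
  Park: 13
Silva has the most first-place votes.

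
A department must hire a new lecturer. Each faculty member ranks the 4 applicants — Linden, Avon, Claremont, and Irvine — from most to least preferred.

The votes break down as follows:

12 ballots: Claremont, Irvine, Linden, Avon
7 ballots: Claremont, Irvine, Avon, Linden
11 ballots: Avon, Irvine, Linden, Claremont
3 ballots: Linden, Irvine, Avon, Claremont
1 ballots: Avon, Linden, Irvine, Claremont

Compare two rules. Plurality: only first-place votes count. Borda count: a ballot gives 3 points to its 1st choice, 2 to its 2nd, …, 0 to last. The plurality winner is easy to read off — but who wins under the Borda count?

Irvine

Plurality first-place counts: Linden 3, Avon 12, Claremont 19, Irvine 0 → Claremont.
Borda totals: Linden 34, Avon 46, Claremont 57, Irvine 67 → Irvine.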